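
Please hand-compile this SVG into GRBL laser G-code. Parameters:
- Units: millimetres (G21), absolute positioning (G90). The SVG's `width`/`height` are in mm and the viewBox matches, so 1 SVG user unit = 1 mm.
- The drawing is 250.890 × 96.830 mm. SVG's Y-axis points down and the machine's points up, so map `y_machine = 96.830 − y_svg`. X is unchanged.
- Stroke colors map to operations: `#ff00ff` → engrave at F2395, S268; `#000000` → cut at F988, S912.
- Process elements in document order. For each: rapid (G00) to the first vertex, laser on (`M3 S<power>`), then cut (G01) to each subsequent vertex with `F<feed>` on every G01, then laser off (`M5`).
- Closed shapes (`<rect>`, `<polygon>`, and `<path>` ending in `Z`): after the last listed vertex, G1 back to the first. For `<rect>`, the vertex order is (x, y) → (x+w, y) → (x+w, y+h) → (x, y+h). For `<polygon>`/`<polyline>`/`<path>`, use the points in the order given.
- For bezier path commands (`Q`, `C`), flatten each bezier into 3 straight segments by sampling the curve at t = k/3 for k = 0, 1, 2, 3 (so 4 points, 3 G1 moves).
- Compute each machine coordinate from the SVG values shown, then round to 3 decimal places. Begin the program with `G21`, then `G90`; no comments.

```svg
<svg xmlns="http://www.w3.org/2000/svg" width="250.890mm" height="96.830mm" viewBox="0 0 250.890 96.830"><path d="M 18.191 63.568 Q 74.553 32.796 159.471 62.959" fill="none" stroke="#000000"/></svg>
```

G21
G90
G00 X18.191 Y33.262
M3 S912
G01 X58.939 Y47.006 F988
G01 X106.032 Y47.209 F988
G01 X159.471 Y33.871 F988
M5

Since the viewBox matches the mm dimensions, user units are millimetres directly. The only transform is the Y-flip y_m = 96.830 − y_svg.

Shape 1 is a quadratic bezier drawn with `<path>`. Its stroke #000000 means cut at S912, F988. After flipping Y the toolpath is (18.191,33.262) → (58.939,47.006) → (106.032,47.209) → (159.471,33.871).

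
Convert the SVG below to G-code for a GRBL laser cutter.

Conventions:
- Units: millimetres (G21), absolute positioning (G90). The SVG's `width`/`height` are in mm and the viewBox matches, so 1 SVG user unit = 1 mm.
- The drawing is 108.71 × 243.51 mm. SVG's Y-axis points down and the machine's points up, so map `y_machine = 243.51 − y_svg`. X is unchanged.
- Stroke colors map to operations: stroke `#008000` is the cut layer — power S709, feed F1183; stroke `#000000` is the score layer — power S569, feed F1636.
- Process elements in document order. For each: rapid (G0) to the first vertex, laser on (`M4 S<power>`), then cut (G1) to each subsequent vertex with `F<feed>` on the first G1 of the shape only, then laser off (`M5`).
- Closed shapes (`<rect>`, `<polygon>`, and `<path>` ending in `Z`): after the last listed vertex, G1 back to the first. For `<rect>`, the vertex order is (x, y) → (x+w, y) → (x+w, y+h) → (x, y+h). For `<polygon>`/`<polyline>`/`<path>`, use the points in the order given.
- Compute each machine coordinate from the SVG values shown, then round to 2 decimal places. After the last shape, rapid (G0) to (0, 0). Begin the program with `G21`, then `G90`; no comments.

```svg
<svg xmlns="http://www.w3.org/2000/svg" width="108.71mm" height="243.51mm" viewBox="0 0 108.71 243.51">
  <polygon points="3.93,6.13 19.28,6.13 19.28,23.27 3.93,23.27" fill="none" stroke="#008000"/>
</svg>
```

G21
G90
G0 X3.93 Y237.38
M4 S709
G1 X19.28 Y237.38 F1183
G1 X19.28 Y220.24
G1 X3.93 Y220.24
G1 X3.93 Y237.38
M5
G0 X0.00 Y0.00

1 u = 1 mm; y_m = 243.51 − y.

[1] `<polygon>` rectangle, #008000→cut S709 F1183: (3.93,237.38) → (19.28,237.38) → (19.28,220.24) → (3.93,220.24) → (3.93,237.38) (closed)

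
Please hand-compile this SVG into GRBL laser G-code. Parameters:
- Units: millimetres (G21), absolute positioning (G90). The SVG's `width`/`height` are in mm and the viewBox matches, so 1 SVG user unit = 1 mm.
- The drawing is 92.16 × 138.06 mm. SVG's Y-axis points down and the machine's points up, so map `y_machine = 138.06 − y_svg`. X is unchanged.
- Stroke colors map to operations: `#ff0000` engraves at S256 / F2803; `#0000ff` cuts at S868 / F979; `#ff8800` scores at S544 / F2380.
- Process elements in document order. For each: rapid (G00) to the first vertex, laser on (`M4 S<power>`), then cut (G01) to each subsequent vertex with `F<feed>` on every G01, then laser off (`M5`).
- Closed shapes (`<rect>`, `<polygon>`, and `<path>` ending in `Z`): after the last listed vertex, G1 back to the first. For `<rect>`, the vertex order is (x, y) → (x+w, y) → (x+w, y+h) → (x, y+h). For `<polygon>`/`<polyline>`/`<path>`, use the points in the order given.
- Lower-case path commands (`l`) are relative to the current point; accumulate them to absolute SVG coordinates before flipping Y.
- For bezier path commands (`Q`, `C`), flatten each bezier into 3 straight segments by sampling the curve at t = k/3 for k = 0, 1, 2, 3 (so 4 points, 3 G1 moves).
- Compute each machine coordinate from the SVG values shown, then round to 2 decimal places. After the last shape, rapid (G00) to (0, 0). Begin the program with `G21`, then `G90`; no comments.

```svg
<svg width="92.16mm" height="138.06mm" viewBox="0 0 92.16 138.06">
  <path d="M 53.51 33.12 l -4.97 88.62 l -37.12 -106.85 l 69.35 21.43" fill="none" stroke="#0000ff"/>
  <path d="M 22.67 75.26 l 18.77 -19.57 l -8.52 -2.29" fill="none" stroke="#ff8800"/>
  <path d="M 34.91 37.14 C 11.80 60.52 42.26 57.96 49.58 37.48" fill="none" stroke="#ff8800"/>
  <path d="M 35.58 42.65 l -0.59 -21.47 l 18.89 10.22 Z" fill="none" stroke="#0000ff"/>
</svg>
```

G21
G90
G00 X53.51 Y104.94
M4 S868
G01 X48.54 Y16.32 F979
G01 X11.42 Y123.17 F979
G01 X80.77 Y101.74 F979
M5
G00 X22.67 Y62.80
M4 S544
G01 X41.44 Y82.37 F2380
G01 X32.92 Y84.66 F2380
M5
G00 X34.91 Y100.92
M4 S544
G01 X26.82 Y85.89 F2380
G01 X37.39 Y86.37 F2380
G01 X49.58 Y100.58 F2380
M5
G00 X35.58 Y95.41
M4 S868
G01 X34.99 Y116.88 F979
G01 X53.88 Y106.66 F979
G01 X35.58 Y95.41 F979
M5
G00 X0.00 Y0.00

Since the viewBox matches the mm dimensions, user units are millimetres directly. The only transform is the Y-flip y_m = 138.06 − y_svg.

Shape 1 is a open polyline drawn with `<path>`. Its stroke #0000ff means cut at S868, F979. After flipping Y the toolpath is (53.51,104.94) → (48.54,16.32) → (11.42,123.17) → (80.77,101.74).

Shape 2 is a open polyline drawn with `<path>`. Its stroke #ff8800 means score at S544, F2380. After flipping Y the toolpath is (22.67,62.80) → (41.44,82.37) → (32.92,84.66).

Shape 3 is a cubic bezier drawn with `<path>`. Its stroke #ff8800 means score at S544, F2380. After flipping Y the toolpath is (34.91,100.92) → (26.82,85.89) → (37.39,86.37) → (49.58,100.58).

Shape 4 is a regular polygon drawn with `<path>`. Its stroke #0000ff means cut at S868, F979. After flipping Y the toolpath is (35.58,95.41) → (34.99,116.88) → (53.88,106.66) → (35.58,95.41), returning to the start.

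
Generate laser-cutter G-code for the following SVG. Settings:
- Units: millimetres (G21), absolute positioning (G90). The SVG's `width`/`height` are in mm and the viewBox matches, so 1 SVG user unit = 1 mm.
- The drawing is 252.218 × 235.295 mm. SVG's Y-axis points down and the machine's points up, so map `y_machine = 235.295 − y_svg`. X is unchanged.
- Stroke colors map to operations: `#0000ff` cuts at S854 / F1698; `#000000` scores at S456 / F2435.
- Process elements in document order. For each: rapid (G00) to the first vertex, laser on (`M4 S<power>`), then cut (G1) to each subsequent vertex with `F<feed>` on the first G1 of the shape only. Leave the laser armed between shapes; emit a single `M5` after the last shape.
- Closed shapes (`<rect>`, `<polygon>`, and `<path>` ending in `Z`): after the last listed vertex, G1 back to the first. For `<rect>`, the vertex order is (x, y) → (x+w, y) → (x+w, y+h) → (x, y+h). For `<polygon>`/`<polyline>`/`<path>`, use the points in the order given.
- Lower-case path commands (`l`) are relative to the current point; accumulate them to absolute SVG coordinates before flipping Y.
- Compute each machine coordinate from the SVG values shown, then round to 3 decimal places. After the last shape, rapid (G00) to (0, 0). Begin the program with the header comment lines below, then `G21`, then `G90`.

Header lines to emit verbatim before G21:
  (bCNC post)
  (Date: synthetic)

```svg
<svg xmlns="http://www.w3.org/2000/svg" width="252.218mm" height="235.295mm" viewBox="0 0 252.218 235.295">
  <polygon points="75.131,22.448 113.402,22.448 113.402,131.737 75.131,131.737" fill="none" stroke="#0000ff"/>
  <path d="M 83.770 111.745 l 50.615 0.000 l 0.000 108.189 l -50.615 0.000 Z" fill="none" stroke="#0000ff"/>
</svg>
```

viewBox `0 0 252.218 235.295` with mm width/height → 1 unit = 1 mm. Flip: y_m = 235.295 − y_svg.

**Shape 1** — `<polygon>` rectangle, stroke `#0000ff` → cut (S854, F1698). Machine vertices: (75.131,212.847) → (113.402,212.847) → (113.402,103.558) → (75.131,103.558) → (75.131,212.847). Closed: final G1 returns to the first vertex.

**Shape 2** — `<path>` rectangle, stroke `#0000ff` → cut (S854, F1698). Machine vertices: (83.770,123.550) → (134.385,123.550) → (134.385,15.361) → (83.770,15.361) → (83.770,123.550). Closed: final G1 returns to the first vertex.

(bCNC post)
(Date: synthetic)
G21
G90
G00 X75.131 Y212.847
M4 S854
G1 X113.402 Y212.847 F1698
G1 X113.402 Y103.558
G1 X75.131 Y103.558
G1 X75.131 Y212.847
G00 X83.770 Y123.550
M4 S854
G1 X134.385 Y123.550 F1698
G1 X134.385 Y15.361
G1 X83.770 Y15.361
G1 X83.770 Y123.550
M5
G00 X0.000 Y0.000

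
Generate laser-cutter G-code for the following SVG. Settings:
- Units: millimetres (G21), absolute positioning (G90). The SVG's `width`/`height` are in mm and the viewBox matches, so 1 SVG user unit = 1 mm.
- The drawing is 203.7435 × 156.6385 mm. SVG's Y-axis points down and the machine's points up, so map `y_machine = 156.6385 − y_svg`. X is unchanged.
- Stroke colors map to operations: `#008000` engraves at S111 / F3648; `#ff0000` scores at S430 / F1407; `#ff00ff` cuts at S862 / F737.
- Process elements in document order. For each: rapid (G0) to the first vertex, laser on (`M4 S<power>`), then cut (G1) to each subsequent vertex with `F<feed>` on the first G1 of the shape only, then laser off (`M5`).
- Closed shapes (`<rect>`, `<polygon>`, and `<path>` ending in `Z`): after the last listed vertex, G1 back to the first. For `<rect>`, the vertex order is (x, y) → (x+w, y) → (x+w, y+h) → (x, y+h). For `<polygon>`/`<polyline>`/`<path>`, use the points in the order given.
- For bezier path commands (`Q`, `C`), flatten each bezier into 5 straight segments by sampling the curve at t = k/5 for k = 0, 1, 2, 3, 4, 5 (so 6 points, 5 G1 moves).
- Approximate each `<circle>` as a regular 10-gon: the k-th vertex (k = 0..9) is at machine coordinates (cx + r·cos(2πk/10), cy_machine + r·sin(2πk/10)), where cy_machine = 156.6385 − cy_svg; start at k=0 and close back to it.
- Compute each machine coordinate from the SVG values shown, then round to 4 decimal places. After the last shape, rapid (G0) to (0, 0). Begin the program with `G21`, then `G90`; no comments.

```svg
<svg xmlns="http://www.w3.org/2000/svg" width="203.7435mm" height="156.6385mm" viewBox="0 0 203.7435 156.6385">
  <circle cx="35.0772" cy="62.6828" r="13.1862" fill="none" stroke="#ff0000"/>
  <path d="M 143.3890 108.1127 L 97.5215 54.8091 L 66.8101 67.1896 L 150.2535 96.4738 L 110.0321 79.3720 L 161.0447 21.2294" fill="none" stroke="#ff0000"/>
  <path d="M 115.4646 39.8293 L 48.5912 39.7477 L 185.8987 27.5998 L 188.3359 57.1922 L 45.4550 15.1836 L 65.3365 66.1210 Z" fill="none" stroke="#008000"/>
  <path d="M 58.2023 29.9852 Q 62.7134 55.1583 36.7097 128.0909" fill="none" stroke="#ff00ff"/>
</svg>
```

G21
G90
G0 X48.2634 Y93.9557
M4 S430
G1 X45.7451 Y101.7064 F1407
G1 X39.1520 Y106.4965
G1 X31.0024 Y106.4965
G1 X24.4093 Y101.7064
G1 X21.8910 Y93.9557
G1 X24.4093 Y86.2050
G1 X31.0024 Y81.4149
G1 X39.1520 Y81.4149
G1 X45.7451 Y86.2050
G1 X48.2634 Y93.9557
M5
G0 X143.3890 Y48.5258
M4 S430
G1 X97.5215 Y101.8294 F1407
G1 X66.8101 Y89.4489
G1 X150.2535 Y60.1647
G1 X110.0321 Y77.2665
G1 X161.0447 Y135.4091
M5
G0 X115.4646 Y116.8092
M4 S111
G1 X48.5912 Y116.8908 F3648
G1 X185.8987 Y129.0387
G1 X188.3359 Y99.4463
G1 X45.4550 Y141.4549
G1 X65.3365 Y90.5175
G1 X115.4646 Y116.8092
M5
G0 X58.2023 Y126.6533
M4 S862
G1 X58.7861 Y114.6737 F737
G1 X56.9288 Y98.8733
G1 X52.6303 Y79.2522
G1 X45.8906 Y55.8103
G1 X36.7097 Y28.5476
M5
G0 X0.0000 Y0.0000

Since the viewBox matches the mm dimensions, user units are millimetres directly. The only transform is the Y-flip y_m = 156.6385 − y_svg.

Shape 1 is a circle drawn with `<circle>`. Its stroke #ff0000 means score at S430, F1407. After flipping Y the toolpath is (48.2634,93.9557) → (45.7451,101.7064) → (39.1520,106.4965) → (31.0024,106.4965) → (24.4093,101.7064) → (21.8910,93.9557) → (24.4093,86.2050) → (31.0024,81.4149) → (39.1520,81.4149) → (45.7451,86.2050) → (48.2634,93.9557), returning to the start.

Shape 2 is a open polyline drawn with `<path>`. Its stroke #ff0000 means score at S430, F1407. After flipping Y the toolpath is (143.3890,48.5258) → (97.5215,101.8294) → (66.8101,89.4489) → (150.2535,60.1647) → (110.0321,77.2665) → (161.0447,135.4091).

Shape 3 is a closed polygon drawn with `<path>`. Its stroke #008000 means engrave at S111, F3648. After flipping Y the toolpath is (115.4646,116.8092) → (48.5912,116.8908) → (185.8987,129.0387) → (188.3359,99.4463) → (45.4550,141.4549) → (65.3365,90.5175) → (115.4646,116.8092), returning to the start.

Shape 4 is a quadratic bezier drawn with `<path>`. Its stroke #ff00ff means cut at S862, F737. After flipping Y the toolpath is (58.2023,126.6533) → (58.7861,114.6737) → (56.9288,98.8733) → (52.6303,79.2522) → (45.8906,55.8103) → (36.7097,28.5476).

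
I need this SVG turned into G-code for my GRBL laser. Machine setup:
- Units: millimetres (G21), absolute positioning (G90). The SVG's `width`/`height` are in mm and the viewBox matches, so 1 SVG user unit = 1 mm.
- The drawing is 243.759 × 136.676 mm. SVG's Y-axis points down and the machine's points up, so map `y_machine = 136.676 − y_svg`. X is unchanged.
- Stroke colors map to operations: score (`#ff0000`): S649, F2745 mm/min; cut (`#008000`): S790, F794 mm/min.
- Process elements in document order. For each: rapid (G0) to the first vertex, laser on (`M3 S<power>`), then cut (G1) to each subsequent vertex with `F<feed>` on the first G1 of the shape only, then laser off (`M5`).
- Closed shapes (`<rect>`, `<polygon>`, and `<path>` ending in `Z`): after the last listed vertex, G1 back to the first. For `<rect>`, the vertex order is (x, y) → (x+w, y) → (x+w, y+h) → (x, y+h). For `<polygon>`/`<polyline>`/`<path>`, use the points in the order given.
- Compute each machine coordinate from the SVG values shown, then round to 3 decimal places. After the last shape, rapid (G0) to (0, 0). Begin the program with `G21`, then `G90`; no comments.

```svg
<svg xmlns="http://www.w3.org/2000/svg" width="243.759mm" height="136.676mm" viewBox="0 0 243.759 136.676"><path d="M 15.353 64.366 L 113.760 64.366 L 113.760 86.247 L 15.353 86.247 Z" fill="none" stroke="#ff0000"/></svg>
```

G21
G90
G0 X15.353 Y72.310
M3 S649
G1 X113.760 Y72.310 F2745
G1 X113.760 Y50.429
G1 X15.353 Y50.429
G1 X15.353 Y72.310
M5
G0 X0.000 Y0.000

Since the viewBox matches the mm dimensions, user units are millimetres directly. The only transform is the Y-flip y_m = 136.676 − y_svg.

Shape 1 is a rectangle drawn with `<path>`. Its stroke #ff0000 means score at S649, F2745. After flipping Y the toolpath is (15.353,72.310) → (113.760,72.310) → (113.760,50.429) → (15.353,50.429) → (15.353,72.310), returning to the start.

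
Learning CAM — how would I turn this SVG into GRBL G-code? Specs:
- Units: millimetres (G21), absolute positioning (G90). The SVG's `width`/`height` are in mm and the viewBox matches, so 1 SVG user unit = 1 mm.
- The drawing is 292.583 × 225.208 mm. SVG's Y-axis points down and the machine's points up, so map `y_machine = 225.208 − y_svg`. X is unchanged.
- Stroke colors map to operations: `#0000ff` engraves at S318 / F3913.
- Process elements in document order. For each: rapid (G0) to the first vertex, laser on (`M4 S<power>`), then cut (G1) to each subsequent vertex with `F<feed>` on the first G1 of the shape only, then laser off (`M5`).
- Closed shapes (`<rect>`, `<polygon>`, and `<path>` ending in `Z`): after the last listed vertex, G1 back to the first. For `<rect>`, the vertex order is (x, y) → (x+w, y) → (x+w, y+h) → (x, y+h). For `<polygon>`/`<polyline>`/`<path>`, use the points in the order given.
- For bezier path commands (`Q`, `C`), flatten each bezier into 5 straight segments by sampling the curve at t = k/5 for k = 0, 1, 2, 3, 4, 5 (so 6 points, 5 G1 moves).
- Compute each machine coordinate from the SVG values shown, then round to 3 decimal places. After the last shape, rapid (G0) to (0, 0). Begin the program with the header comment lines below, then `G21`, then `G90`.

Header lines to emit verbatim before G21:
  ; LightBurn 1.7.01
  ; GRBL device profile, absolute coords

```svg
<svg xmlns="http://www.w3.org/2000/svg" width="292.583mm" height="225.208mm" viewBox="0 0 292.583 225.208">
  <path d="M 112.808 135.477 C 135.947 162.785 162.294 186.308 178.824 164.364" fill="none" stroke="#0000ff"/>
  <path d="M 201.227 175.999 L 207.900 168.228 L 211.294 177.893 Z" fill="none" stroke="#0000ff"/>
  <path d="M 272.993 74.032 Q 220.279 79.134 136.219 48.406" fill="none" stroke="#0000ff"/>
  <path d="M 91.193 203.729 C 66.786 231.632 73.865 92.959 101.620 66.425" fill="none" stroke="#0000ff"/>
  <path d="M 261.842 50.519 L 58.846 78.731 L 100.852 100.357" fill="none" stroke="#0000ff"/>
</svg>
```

; LightBurn 1.7.01
; GRBL device profile, absolute coords
G21
G90
G0 X112.808 Y89.731
M4 S318
G1 X126.972 Y74.134 F3913
G1 X141.281 Y61.446
G1 X155.109 Y53.668
G1 X167.832 Y52.800
G1 X178.824 Y60.844
M5
G0 X201.227 Y49.209
M4 S318
G1 X207.900 Y56.980 F3913
G1 X211.294 Y47.315
G1 X201.227 Y49.209
M5
G0 X272.993 Y151.176
M4 S318
G1 X250.654 Y150.568 F3913
G1 X225.806 Y152.827
G1 X198.452 Y157.952
G1 X168.589 Y165.944
G1 X136.219 Y176.802
M5
G0 X91.193 Y21.479
M4 S318
G1 X80.241 Y22.497 F3913
G1 X76.326 Y50.114
G1 X78.930 Y90.953
G1 X87.535 Y131.636
G1 X101.620 Y158.783
M5
G0 X261.842 Y174.689
M4 S318
G1 X58.846 Y146.477 F3913
G1 X100.852 Y124.851
M5
G0 X0.000 Y0.000

viewBox `0 0 292.583 225.208` with mm width/height → 1 unit = 1 mm. Flip: y_m = 225.208 − y_svg.

**Shape 1** — `<path>` cubic bezier, stroke `#0000ff` → engrave (S318, F3913). Control points (SVG): P0=(112.808,135.477), P1=(135.947,162.785), P2=(162.294,186.308), P3=(178.824,164.364); sampled at t=k/5. Machine vertices: (112.808,89.731) → (126.972,74.134) → (141.281,61.446) → (155.109,53.668) → (167.832,52.800) → (178.824,60.844). Open path.

**Shape 2** — `<path>` regular polygon, stroke `#0000ff` → engrave (S318, F3913). Machine vertices: (201.227,49.209) → (207.900,56.980) → (211.294,47.315) → (201.227,49.209). Closed: final G1 returns to the first vertex.

**Shape 3** — `<path>` quadratic bezier, stroke `#0000ff` → engrave (S318, F3913). Control points (SVG): P0=(272.993,74.032), P1=(220.279,79.134), P2=(136.219,48.406); sampled at t=k/5. Machine vertices: (272.993,151.176) → (250.654,150.568) → (225.806,152.827) → (198.452,157.952) → (168.589,165.944) → (136.219,176.802). Open path.

**Shape 4** — `<path>` cubic bezier, stroke `#0000ff` → engrave (S318, F3913). Control points (SVG): P0=(91.193,203.729), P1=(66.786,231.632), P2=(73.865,92.959), P3=(101.620,66.425); sampled at t=k/5. Machine vertices: (91.193,21.479) → (80.241,22.497) → (76.326,50.114) → (78.930,90.953) → (87.535,131.636) → (101.620,158.783). Open path.

**Shape 5** — `<path>` open polyline, stroke `#0000ff` → engrave (S318, F3913). Machine vertices: (261.842,174.689) → (58.846,146.477) → (100.852,124.851). Open path.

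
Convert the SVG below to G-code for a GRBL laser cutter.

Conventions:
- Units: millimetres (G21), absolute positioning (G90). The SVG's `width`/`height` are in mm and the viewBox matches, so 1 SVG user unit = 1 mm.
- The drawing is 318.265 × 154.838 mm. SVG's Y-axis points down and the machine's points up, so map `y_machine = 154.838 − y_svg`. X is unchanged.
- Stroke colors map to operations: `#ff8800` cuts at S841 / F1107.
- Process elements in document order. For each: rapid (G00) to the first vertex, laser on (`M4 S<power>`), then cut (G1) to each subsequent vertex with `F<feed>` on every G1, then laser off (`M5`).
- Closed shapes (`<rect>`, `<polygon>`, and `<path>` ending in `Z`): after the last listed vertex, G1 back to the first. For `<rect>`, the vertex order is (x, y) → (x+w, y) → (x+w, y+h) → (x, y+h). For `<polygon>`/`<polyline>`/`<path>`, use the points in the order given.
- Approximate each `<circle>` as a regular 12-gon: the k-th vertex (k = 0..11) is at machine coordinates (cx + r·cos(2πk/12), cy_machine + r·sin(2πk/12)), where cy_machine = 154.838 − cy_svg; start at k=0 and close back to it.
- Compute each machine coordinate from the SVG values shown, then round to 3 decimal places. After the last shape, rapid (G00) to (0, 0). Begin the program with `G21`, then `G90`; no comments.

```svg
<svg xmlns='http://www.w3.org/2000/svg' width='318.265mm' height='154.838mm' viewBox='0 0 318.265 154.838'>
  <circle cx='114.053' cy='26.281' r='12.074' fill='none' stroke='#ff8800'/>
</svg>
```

G21
G90
G00 X126.127 Y128.557
M4 S841
G1 X124.509 Y134.594 F1107
G1 X120.090 Y139.013 F1107
G1 X114.053 Y140.631 F1107
G1 X108.016 Y139.013 F1107
G1 X103.597 Y134.594 F1107
G1 X101.979 Y128.557 F1107
G1 X103.597 Y122.520 F1107
G1 X108.016 Y118.101 F1107
G1 X114.053 Y116.483 F1107
G1 X120.090 Y118.101 F1107
G1 X124.509 Y122.520 F1107
G1 X126.127 Y128.557 F1107
M5
G00 X0.000 Y0.000

Since the viewBox matches the mm dimensions, user units are millimetres directly. The only transform is the Y-flip y_m = 154.838 − y_svg.

Shape 1 is a circle drawn with `<circle>`. Its stroke #ff8800 means cut at S841, F1107. After flipping Y the toolpath is (126.127,128.557) → (124.509,134.594) → (120.090,139.013) → (114.053,140.631) → (108.016,139.013) → (103.597,134.594) → (101.979,128.557) → (103.597,122.520) → (108.016,118.101) → (114.053,116.483) → (120.090,118.101) → (124.509,122.520) → (126.127,128.557), returning to the start.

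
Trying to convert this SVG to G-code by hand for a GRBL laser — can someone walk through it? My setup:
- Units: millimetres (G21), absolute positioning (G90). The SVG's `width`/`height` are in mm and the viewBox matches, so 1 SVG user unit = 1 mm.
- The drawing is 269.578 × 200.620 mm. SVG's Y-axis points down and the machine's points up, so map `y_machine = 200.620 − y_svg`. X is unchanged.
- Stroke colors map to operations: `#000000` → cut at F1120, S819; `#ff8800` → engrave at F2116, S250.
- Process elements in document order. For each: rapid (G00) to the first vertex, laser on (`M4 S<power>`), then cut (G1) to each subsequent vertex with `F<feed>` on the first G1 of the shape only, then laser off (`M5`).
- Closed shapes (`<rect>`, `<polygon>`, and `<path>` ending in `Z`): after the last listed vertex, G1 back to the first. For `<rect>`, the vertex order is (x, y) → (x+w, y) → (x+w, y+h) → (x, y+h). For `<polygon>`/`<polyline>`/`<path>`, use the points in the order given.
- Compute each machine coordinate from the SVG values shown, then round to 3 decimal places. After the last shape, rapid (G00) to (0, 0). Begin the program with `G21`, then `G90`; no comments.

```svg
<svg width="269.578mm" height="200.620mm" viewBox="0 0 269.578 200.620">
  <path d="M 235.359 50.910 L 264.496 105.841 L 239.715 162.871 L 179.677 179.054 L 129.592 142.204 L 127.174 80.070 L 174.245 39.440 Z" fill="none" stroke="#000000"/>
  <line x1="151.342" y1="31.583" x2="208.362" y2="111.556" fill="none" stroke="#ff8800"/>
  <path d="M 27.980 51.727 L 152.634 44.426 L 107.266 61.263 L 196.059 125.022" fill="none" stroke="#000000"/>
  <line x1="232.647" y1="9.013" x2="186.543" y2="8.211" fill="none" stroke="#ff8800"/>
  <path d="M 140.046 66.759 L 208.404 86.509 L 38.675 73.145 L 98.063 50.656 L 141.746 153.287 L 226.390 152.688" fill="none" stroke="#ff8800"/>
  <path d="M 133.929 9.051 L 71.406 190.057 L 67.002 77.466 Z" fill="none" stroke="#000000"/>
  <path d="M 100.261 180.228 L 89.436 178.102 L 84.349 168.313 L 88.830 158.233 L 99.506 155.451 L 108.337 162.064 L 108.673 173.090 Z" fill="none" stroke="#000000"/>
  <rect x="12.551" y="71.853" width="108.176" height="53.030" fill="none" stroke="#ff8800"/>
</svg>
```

viewBox `0 0 269.578 200.620` with mm width/height → 1 unit = 1 mm. Flip: y_m = 200.620 − y_svg.

**Shape 1** — `<path>` regular polygon, stroke `#000000` → cut (S819, F1120). Machine vertices: (235.359,149.710) → (264.496,94.779) → (239.715,37.749) → (179.677,21.566) → (129.592,58.416) → (127.174,120.550) → (174.245,161.180) → (235.359,149.710). Closed: final G1 returns to the first vertex.

**Shape 2** — `<line>` line segment, stroke `#ff8800` → engrave (S250, F2116). Machine vertices: (151.342,169.037) → (208.362,89.064). Open path.

**Shape 3** — `<path>` open polyline, stroke `#000000` → cut (S819, F1120). Machine vertices: (27.980,148.893) → (152.634,156.194) → (107.266,139.357) → (196.059,75.598). Open path.

**Shape 4** — `<line>` line segment, stroke `#ff8800` → engrave (S250, F2116). Machine vertices: (232.647,191.607) → (186.543,192.409). Open path.

**Shape 5** — `<path>` open polyline, stroke `#ff8800` → engrave (S250, F2116). Machine vertices: (140.046,133.861) → (208.404,114.111) → (38.675,127.475) → (98.063,149.964) → (141.746,47.333) → (226.390,47.932). Open path.

**Shape 6** — `<path>` closed polygon, stroke `#000000` → cut (S819, F1120). Machine vertices: (133.929,191.569) → (71.406,10.563) → (67.002,123.154) → (133.929,191.569). Closed: final G1 returns to the first vertex.

**Shape 7** — `<path>` regular polygon, stroke `#000000` → cut (S819, F1120). Machine vertices: (100.261,20.392) → (89.436,22.518) → (84.349,32.307) → (88.830,42.387) → (99.506,45.169) → (108.337,38.556) → (108.673,27.530) → (100.261,20.392). Closed: final G1 returns to the first vertex.

**Shape 8** — `<rect>` rectangle, stroke `#ff8800` → engrave (S250, F2116). Machine vertices: (12.551,128.767) → (120.727,128.767) → (120.727,75.737) → (12.551,75.737) → (12.551,128.767). Closed: final G1 returns to the first vertex.

G21
G90
G00 X235.359 Y149.710
M4 S819
G1 X264.496 Y94.779 F1120
G1 X239.715 Y37.749
G1 X179.677 Y21.566
G1 X129.592 Y58.416
G1 X127.174 Y120.550
G1 X174.245 Y161.180
G1 X235.359 Y149.710
M5
G00 X151.342 Y169.037
M4 S250
G1 X208.362 Y89.064 F2116
M5
G00 X27.980 Y148.893
M4 S819
G1 X152.634 Y156.194 F1120
G1 X107.266 Y139.357
G1 X196.059 Y75.598
M5
G00 X232.647 Y191.607
M4 S250
G1 X186.543 Y192.409 F2116
M5
G00 X140.046 Y133.861
M4 S250
G1 X208.404 Y114.111 F2116
G1 X38.675 Y127.475
G1 X98.063 Y149.964
G1 X141.746 Y47.333
G1 X226.390 Y47.932
M5
G00 X133.929 Y191.569
M4 S819
G1 X71.406 Y10.563 F1120
G1 X67.002 Y123.154
G1 X133.929 Y191.569
M5
G00 X100.261 Y20.392
M4 S819
G1 X89.436 Y22.518 F1120
G1 X84.349 Y32.307
G1 X88.830 Y42.387
G1 X99.506 Y45.169
G1 X108.337 Y38.556
G1 X108.673 Y27.530
G1 X100.261 Y20.392
M5
G00 X12.551 Y128.767
M4 S250
G1 X120.727 Y128.767 F2116
G1 X120.727 Y75.737
G1 X12.551 Y75.737
G1 X12.551 Y128.767
M5
G00 X0.000 Y0.000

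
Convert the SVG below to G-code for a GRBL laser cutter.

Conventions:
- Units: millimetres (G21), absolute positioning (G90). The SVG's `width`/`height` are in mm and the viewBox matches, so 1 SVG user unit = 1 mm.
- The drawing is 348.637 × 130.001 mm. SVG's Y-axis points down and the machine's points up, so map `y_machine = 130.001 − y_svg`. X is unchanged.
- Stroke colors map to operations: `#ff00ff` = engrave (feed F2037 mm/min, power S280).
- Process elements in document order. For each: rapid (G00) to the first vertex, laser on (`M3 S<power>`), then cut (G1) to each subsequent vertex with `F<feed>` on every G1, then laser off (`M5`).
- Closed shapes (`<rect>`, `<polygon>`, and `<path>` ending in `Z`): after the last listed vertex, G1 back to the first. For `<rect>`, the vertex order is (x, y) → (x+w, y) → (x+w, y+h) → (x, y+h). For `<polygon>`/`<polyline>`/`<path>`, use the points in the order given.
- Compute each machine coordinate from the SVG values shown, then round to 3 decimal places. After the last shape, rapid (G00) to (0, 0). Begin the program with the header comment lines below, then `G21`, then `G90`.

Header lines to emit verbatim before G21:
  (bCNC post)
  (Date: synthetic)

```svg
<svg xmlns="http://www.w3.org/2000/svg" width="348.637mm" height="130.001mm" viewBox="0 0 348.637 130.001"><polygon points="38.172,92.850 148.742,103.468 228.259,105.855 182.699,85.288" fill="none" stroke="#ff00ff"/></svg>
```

(bCNC post)
(Date: synthetic)
G21
G90
G00 X38.172 Y37.151
M3 S280
G1 X148.742 Y26.533 F2037
G1 X228.259 Y24.146 F2037
G1 X182.699 Y44.713 F2037
G1 X38.172 Y37.151 F2037
M5
G00 X0.000 Y0.000

Since the viewBox matches the mm dimensions, user units are millimetres directly. The only transform is the Y-flip y_m = 130.001 − y_svg.

Shape 1 is a closed polygon drawn with `<polygon>`. Its stroke #ff00ff means engrave at S280, F2037. After flipping Y the toolpath is (38.172,37.151) → (148.742,26.533) → (228.259,24.146) → (182.699,44.713) → (38.172,37.151), returning to the start.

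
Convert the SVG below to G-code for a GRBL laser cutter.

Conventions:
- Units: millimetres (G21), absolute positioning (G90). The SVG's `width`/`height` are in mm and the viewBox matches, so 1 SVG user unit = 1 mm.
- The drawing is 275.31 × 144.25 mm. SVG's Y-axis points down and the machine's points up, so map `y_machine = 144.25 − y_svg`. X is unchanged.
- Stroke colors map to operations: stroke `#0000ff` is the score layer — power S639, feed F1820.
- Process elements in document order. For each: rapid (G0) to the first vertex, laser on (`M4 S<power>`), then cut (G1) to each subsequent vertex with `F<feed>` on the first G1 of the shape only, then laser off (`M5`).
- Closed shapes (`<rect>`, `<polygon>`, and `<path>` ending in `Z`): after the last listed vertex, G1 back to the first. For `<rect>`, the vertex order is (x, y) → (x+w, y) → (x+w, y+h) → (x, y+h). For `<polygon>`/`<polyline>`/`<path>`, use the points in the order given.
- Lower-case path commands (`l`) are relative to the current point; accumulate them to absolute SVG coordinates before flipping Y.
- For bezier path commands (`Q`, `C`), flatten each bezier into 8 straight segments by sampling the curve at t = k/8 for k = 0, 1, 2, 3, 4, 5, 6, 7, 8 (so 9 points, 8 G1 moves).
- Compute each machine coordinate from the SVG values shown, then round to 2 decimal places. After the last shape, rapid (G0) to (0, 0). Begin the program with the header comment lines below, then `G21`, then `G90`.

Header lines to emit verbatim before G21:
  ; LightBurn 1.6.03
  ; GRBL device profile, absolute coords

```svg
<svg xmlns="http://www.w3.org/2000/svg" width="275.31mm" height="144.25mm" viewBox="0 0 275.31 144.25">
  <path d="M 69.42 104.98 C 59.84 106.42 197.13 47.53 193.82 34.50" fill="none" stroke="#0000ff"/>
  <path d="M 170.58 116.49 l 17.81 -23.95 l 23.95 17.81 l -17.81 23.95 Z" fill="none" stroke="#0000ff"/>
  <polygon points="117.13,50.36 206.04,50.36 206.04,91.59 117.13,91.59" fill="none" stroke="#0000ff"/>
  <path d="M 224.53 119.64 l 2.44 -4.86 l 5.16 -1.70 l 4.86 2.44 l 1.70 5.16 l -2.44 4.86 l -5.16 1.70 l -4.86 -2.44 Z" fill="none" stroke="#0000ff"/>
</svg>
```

; LightBurn 1.6.03
; GRBL device profile, absolute coords
G21
G90
G0 X69.42 Y39.27
M4 S639
G1 X72.15 Y41.35 F1820
G1 X85.28 Y47.84
G1 X105.44 Y57.50
G1 X129.27 Y69.08
G1 X153.39 Y81.34
G1 X174.43 Y93.04
G1 X189.03 Y102.92
G1 X193.82 Y109.75
M5
G0 X170.58 Y27.76
M4 S639
G1 X188.39 Y51.71 F1820
G1 X212.34 Y33.90
G1 X194.53 Y9.95
G1 X170.58 Y27.76
M5
G0 X117.13 Y93.89
M4 S639
G1 X206.04 Y93.89 F1820
G1 X206.04 Y52.66
G1 X117.13 Y52.66
G1 X117.13 Y93.89
M5
G0 X224.53 Y24.61
M4 S639
G1 X226.97 Y29.47 F1820
G1 X232.13 Y31.17
G1 X236.99 Y28.73
G1 X238.69 Y23.57
G1 X236.25 Y18.71
G1 X231.09 Y17.01
G1 X226.23 Y19.45
G1 X224.53 Y24.61
M5
G0 X0.00 Y0.00

viewBox `0 0 275.31 144.25` with mm width/height → 1 unit = 1 mm. Flip: y_m = 144.25 − y_svg.

**Shape 1** — `<path>` cubic bezier, stroke `#0000ff` → score (S639, F1820). Control points (SVG): P0=(69.42,104.98), P1=(59.84,106.42), P2=(197.13,47.53), P3=(193.82,34.50); sampled at t=k/8. Machine vertices: (69.42,39.27) → (72.15,41.35) → (85.28,47.84) → (105.44,57.50) → (129.27,69.08) → (153.39,81.34) → (174.43,93.04) → (189.03,102.92) → (193.82,109.75). Open path.

**Shape 2** — `<path>` regular polygon, stroke `#0000ff` → score (S639, F1820). Machine vertices: (170.58,27.76) → (188.39,51.71) → (212.34,33.90) → (194.53,9.95) → (170.58,27.76). Closed: final G1 returns to the first vertex.

**Shape 3** — `<polygon>` rectangle, stroke `#0000ff` → score (S639, F1820). Machine vertices: (117.13,93.89) → (206.04,93.89) → (206.04,52.66) → (117.13,52.66) → (117.13,93.89). Closed: final G1 returns to the first vertex.

**Shape 4** — `<path>` regular polygon, stroke `#0000ff` → score (S639, F1820). Machine vertices: (224.53,24.61) → (226.97,29.47) → (232.13,31.17) → (236.99,28.73) → (238.69,23.57) → (236.25,18.71) → (231.09,17.01) → (226.23,19.45) → (224.53,24.61). Closed: final G1 returns to the first vertex.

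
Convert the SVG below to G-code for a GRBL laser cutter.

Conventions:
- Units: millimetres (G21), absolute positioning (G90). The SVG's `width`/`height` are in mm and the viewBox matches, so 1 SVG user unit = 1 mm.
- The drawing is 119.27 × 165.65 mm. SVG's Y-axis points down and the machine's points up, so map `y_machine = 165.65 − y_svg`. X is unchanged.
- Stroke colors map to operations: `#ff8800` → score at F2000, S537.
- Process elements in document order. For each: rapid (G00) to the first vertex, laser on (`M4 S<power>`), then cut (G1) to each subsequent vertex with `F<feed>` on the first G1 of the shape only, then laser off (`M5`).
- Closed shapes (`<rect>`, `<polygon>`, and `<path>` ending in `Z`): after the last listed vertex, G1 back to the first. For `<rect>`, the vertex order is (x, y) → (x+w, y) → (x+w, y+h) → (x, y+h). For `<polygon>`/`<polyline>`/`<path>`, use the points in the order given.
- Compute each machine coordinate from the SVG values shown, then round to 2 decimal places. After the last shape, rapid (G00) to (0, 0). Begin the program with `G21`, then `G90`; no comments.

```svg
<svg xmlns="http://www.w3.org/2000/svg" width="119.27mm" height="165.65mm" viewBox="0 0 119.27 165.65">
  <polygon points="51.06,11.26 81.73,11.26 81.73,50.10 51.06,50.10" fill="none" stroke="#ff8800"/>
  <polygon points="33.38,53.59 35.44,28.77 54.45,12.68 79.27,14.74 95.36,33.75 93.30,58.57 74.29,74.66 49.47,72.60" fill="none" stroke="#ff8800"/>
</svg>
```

G21
G90
G00 X51.06 Y154.39
M4 S537
G1 X81.73 Y154.39 F2000
G1 X81.73 Y115.55
G1 X51.06 Y115.55
G1 X51.06 Y154.39
M5
G00 X33.38 Y112.06
M4 S537
G1 X35.44 Y136.88 F2000
G1 X54.45 Y152.97
G1 X79.27 Y150.91
G1 X95.36 Y131.90
G1 X93.30 Y107.08
G1 X74.29 Y90.99
G1 X49.47 Y93.05
G1 X33.38 Y112.06
M5
G00 X0.00 Y0.00

1 u = 1 mm; y_m = 165.65 − y.

[1] `<polygon>` rectangle, #ff8800→score S537 F2000: (51.06,154.39) → (81.73,154.39) → (81.73,115.55) → (51.06,115.55) → (51.06,154.39) (closed)

[2] `<polygon>` regular polygon, #ff8800→score S537 F2000: (33.38,112.06) → (35.44,136.88) → (54.45,152.97) → (79.27,150.91) → (95.36,131.90) → (93.30,107.08) → (74.29,90.99) → (49.47,93.05) → (33.38,112.06) (closed)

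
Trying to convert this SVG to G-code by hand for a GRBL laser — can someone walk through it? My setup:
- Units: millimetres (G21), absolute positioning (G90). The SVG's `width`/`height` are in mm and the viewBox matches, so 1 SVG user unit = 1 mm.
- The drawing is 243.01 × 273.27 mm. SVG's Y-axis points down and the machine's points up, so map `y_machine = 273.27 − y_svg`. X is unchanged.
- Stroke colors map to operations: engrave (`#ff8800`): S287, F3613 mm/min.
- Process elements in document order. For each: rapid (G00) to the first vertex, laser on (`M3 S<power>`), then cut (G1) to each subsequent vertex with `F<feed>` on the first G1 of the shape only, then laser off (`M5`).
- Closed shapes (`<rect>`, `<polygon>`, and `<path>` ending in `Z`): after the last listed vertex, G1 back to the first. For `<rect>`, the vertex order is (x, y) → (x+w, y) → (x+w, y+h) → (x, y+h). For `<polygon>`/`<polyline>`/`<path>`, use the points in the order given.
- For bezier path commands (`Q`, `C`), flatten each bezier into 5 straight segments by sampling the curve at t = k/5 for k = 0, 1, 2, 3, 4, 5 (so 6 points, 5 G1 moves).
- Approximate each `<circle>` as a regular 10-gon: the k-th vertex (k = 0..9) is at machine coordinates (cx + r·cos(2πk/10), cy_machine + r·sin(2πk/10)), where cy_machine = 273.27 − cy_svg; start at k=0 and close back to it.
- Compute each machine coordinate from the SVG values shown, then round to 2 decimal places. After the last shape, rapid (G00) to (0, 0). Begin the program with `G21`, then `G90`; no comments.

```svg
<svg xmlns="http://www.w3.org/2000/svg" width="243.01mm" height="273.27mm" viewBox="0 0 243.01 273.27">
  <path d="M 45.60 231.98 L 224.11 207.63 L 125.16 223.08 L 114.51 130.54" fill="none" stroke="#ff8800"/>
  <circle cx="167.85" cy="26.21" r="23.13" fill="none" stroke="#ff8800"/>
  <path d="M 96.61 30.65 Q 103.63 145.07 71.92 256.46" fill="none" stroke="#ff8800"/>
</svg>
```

Since the viewBox matches the mm dimensions, user units are millimetres directly. The only transform is the Y-flip y_m = 273.27 − y_svg.

Shape 1 is a open polyline drawn with `<path>`. Its stroke #ff8800 means engrave at S287, F3613. After flipping Y the toolpath is (45.60,41.29) → (224.11,65.64) → (125.16,50.19) → (114.51,142.73).

Shape 2 is a circle drawn with `<circle>`. Its stroke #ff8800 means engrave at S287, F3613. After flipping Y the toolpath is (190.98,247.06) → (186.56,260.66) → (175.00,269.06) → (160.70,269.06) → (149.14,260.66) → (144.72,247.06) → (149.14,233.46) → (160.70,225.06) → (175.00,225.06) → (186.56,233.46) → (190.98,247.06), returning to the start.

Shape 3 is a quadratic bezier drawn with `<path>`. Its stroke #ff8800 means engrave at S287, F3613. After flipping Y the toolpath is (96.61,242.62) → (97.87,196.97) → (96.03,151.57) → (91.09,106.41) → (83.05,61.49) → (71.92,16.81).

G21
G90
G00 X45.60 Y41.29
M3 S287
G1 X224.11 Y65.64 F3613
G1 X125.16 Y50.19
G1 X114.51 Y142.73
M5
G00 X190.98 Y247.06
M3 S287
G1 X186.56 Y260.66 F3613
G1 X175.00 Y269.06
G1 X160.70 Y269.06
G1 X149.14 Y260.66
G1 X144.72 Y247.06
G1 X149.14 Y233.46
G1 X160.70 Y225.06
G1 X175.00 Y225.06
G1 X186.56 Y233.46
G1 X190.98 Y247.06
M5
G00 X96.61 Y242.62
M3 S287
G1 X97.87 Y196.97 F3613
G1 X96.03 Y151.57
G1 X91.09 Y106.41
G1 X83.05 Y61.49
G1 X71.92 Y16.81
M5
G00 X0.00 Y0.00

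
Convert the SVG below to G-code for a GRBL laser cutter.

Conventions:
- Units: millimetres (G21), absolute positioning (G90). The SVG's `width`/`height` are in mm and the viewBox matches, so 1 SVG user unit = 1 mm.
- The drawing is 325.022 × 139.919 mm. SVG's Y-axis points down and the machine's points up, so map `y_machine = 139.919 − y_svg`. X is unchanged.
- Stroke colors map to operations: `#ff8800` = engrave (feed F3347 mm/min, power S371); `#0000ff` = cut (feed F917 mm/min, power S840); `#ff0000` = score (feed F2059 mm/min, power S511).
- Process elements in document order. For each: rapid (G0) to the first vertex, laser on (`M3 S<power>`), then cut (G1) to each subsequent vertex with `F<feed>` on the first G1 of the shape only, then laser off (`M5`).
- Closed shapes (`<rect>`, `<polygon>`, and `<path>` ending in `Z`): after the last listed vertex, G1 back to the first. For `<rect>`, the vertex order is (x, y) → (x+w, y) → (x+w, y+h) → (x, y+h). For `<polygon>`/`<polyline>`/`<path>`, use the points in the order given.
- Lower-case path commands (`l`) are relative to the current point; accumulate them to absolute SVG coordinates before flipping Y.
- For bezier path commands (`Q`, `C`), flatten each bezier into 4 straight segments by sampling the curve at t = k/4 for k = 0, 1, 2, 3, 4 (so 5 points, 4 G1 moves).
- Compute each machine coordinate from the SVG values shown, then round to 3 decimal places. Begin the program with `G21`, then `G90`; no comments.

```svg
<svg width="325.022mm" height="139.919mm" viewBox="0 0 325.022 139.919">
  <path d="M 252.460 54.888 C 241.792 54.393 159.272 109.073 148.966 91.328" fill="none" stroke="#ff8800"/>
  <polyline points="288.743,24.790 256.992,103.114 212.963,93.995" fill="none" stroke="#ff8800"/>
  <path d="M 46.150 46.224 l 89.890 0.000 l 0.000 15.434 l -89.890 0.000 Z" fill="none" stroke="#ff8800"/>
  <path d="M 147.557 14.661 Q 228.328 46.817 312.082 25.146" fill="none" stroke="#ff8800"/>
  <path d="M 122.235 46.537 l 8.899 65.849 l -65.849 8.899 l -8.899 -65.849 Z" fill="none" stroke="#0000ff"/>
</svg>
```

G21
G90
G0 X252.460 Y85.031
M3 S371
G1 X233.238 Y77.051 F3347
G1 X200.577 Y60.342
G1 X167.985 Y46.868
G1 X148.966 Y48.591
M5
G0 X288.743 Y115.129
M3 S371
G1 X256.992 Y36.805 F3347
G1 X212.963 Y45.924
M5
G0 X46.150 Y93.695
M3 S371
G1 X136.040 Y93.695 F3347
G1 X136.040 Y78.261
G1 X46.150 Y78.261
G1 X46.150 Y93.695
M5
G0 X147.557 Y125.258
M3 S371
G1 X188.129 Y112.544 F3347
G1 X229.074 Y106.559
G1 X270.391 Y107.302
G1 X312.082 Y114.773
M5
G0 X122.235 Y93.382
M3 S840
G1 X131.134 Y27.533 F917
G1 X65.285 Y18.634
G1 X56.386 Y84.483
G1 X122.235 Y93.382
M5

viewBox `0 0 325.022 139.919` with mm width/height → 1 unit = 1 mm. Flip: y_m = 139.919 − y_svg.

**Shape 1** — `<path>` cubic bezier, stroke `#ff8800` → engrave (S371, F3347). Control points (SVG): P0=(252.460,54.888), P1=(241.792,54.393), P2=(159.272,109.073), P3=(148.966,91.328); sampled at t=k/4. Machine vertices: (252.460,85.031) → (233.238,77.051) → (200.577,60.342) → (167.985,46.868) → (148.966,48.591). Open path.

**Shape 2** — `<polyline>` open polyline, stroke `#ff8800` → engrave (S371, F3347). Machine vertices: (288.743,115.129) → (256.992,36.805) → (212.963,45.924). Open path.

**Shape 3** — `<path>` rectangle, stroke `#ff8800` → engrave (S371, F3347). Machine vertices: (46.150,93.695) → (136.040,93.695) → (136.040,78.261) → (46.150,78.261) → (46.150,93.695). Closed: final G1 returns to the first vertex.

**Shape 4** — `<path>` quadratic bezier, stroke `#ff8800` → engrave (S371, F3347). Control points (SVG): P0=(147.557,14.661), P1=(228.328,46.817), P2=(312.082,25.146); sampled at t=k/4. Machine vertices: (147.557,125.258) → (188.129,112.544) → (229.074,106.559) → (270.391,107.302) → (312.082,114.773). Open path.

**Shape 5** — `<path>` regular polygon, stroke `#0000ff` → cut (S840, F917). Machine vertices: (122.235,93.382) → (131.134,27.533) → (65.285,18.634) → (56.386,84.483) → (122.235,93.382). Closed: final G1 returns to the first vertex.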